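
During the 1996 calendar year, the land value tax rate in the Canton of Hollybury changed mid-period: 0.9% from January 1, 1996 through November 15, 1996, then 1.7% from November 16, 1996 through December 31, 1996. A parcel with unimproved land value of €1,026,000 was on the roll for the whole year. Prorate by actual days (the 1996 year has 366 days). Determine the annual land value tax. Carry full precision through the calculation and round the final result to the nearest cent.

€10,265.61

January 1 – November 15, 1996: 320 days at 0.9% → €1,026,000 × 0.9% × 320/366 = €8,073.4426
November 16 – December 31, 1996: 46 days at 1.7% → €1,026,000 × 1.7% × 46/366 = €2,192.1639
Total = €10,265.6066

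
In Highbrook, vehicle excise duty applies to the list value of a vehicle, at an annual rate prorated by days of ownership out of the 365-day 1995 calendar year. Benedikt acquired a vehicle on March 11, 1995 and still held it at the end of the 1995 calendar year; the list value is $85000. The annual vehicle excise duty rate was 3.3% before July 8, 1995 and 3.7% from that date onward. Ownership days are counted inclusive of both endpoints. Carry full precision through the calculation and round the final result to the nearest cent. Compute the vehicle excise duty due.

$2439.62

March 11 – July 7, 1995: 119 days at 3.3% → $85000 × 3.3% × 119/365 = $914.5068
July 8 – December 31, 1995: 177 days at 3.7% → $85000 × 3.7% × 177/365 = $1525.1096
Total = $2439.6164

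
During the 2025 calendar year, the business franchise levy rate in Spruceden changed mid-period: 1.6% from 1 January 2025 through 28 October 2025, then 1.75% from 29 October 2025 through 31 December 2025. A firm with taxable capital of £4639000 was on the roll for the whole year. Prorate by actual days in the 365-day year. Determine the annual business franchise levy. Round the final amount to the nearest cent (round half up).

£75444.12

1 January – 28 October 2025: 301 days at 1.6% → £4639000 × 1.6% × 301/365 = £61209.3808
29 October – 31 December 2025: 64 days at 1.75% → £4639000 × 1.75% × 64/365 = £14234.7397
Total = £75444.1205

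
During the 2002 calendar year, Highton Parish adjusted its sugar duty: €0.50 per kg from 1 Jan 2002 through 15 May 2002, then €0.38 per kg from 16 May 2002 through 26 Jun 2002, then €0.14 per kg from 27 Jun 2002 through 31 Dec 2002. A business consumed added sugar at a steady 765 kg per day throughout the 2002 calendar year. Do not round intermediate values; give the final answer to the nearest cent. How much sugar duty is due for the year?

1 Jan – 15 May 2002: 135 days × 765 kg/day = 103,275 kg at €0.50/kg → €51,637.50
16 May – 26 Jun 2002: 42 days × 765 kg/day = 32,130 kg at €0.38/kg → €12,209.40
27 Jun – 31 Dec 2002: 188 days × 765 kg/day = 143,820 kg at €0.14/kg → €20,134.80

€83,981.70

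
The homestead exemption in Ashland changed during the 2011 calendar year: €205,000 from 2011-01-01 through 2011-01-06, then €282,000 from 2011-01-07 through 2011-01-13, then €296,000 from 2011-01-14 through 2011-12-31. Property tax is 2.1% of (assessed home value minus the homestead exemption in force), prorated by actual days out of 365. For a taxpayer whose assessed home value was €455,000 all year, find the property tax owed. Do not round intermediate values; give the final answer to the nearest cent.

2011-01-01 to 2011-01-06: 6 days, exemption €205,000 → (€455,000 − €205,000) × 2.1% × 6/365 = €86.3014
2011-01-07 to 2011-01-13: 7 days, exemption €282,000 → (€455,000 − €282,000) × 2.1% × 7/365 = €69.6740
2011-01-14 to 2011-12-31: 352 days, exemption €296,000 → (€455,000 − €296,000) × 2.1% × 352/365 = €3,220.0767
Total = €3,376.0521

€3,376.05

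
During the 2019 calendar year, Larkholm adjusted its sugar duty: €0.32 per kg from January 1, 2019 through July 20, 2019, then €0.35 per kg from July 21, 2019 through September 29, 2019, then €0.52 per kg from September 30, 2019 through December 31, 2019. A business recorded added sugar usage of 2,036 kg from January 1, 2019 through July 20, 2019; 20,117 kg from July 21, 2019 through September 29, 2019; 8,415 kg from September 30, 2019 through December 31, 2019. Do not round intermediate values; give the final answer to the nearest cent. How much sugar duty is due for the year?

January 1 – July 20, 2019: 2,036 kg at €0.32/kg → €651.52
July 21 – September 29, 2019: 20,117 kg at €0.35/kg → €7,040.95
September 30 – December 31, 2019: 8,415 kg at €0.52/kg → €4,375.80

€12,068.27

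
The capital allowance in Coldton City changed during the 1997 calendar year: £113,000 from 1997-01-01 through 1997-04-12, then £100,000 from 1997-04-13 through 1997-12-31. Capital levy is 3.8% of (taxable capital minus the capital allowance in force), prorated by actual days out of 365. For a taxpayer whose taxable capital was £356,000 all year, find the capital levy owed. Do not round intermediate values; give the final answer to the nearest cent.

1997-01-01 to 1997-04-12: 102 days, exemption £113,000 → (£356,000 − £113,000) × 3.8% × 102/365 = £2,580.4603
1997-04-13 to 1997-12-31: 263 days, exemption £100,000 → (£356,000 − £100,000) × 3.8% × 263/365 = £7,009.4904
Total = £9,589.9507

£9,589.95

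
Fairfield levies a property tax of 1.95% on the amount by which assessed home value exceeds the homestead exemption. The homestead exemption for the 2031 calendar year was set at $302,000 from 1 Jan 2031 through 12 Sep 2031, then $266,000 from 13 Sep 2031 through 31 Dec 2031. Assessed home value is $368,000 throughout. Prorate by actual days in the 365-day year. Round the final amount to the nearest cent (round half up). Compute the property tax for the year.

1 Jan – 12 Sep 2031: 255 days, exemption $302,000 → ($368,000 − $302,000) × 1.95% × 255/365 = $899.1370
13 Sep – 31 Dec 2031: 110 days, exemption $266,000 → ($368,000 − $266,000) × 1.95% × 110/365 = $599.4247
Total = $1,498.5616

$1,498.56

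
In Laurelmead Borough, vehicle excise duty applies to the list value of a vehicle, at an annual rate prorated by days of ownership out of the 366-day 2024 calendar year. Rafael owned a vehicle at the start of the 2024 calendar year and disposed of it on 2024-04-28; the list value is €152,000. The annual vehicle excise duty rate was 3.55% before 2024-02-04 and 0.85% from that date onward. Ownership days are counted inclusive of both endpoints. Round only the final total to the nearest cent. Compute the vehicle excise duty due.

€801.32

2024-01-01 to 2024-02-03: 34 days at 3.55% → €152,000 × 3.55% × 34/366 = €501.2678
2024-02-04 to 2024-04-28: 85 days at 0.85% → €152,000 × 0.85% × 85/366 = €300.0546
Total = €801.3224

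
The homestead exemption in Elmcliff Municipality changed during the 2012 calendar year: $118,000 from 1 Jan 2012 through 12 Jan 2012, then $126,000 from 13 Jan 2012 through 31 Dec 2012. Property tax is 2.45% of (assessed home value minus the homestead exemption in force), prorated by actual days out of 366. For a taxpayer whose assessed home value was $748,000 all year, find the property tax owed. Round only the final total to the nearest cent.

$15,245.43

1 Jan – 12 Jan 2012: 12 days, exemption $118,000 → ($748,000 − $118,000) × 2.45% × 12/366 = $506.0656
13 Jan – 31 Dec 2012: 354 days, exemption $126,000 → ($748,000 − $126,000) × 2.45% × 354/366 = $14,739.3607
Total = $15,245.4262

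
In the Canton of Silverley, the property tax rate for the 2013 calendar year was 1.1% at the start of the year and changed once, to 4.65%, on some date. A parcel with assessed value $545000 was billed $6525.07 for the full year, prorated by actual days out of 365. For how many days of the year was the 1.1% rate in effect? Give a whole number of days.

355 days

Let d = days at the first rate; then 365 − d days at the second rate.
$545000 × [1.1%·d + 4.65%·(365−d)] / 365 = $6525.07
Solving gives d = 355, so the new rate took effect on 22 December 2013.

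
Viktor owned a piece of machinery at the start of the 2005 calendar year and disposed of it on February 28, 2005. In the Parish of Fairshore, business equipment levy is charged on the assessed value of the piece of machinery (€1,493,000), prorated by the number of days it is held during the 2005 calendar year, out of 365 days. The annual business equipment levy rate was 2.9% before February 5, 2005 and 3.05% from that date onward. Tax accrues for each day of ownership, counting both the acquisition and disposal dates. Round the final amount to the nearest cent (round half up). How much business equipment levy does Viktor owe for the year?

€7,145.95

January 1 – February 4, 2005: 35 days at 2.9% → €1,493,000 × 2.9% × 35/365 = €4,151.7671
February 5 – February 28, 2005: 24 days at 3.05% → €1,493,000 × 3.05% × 24/365 = €2,994.1808
Total = €7,145.9479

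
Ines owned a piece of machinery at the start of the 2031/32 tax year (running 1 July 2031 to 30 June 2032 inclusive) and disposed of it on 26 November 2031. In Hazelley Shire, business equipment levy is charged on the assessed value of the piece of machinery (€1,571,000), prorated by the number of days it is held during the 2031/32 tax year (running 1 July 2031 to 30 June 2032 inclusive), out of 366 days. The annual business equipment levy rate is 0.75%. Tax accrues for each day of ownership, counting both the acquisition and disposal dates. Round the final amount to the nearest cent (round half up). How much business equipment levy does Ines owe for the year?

Days held (1 July – 26 November 2031): 149 out of 366
Tax = €1,571,000 × 0.75% × 149/366 = €4,796.7008

€4,796.70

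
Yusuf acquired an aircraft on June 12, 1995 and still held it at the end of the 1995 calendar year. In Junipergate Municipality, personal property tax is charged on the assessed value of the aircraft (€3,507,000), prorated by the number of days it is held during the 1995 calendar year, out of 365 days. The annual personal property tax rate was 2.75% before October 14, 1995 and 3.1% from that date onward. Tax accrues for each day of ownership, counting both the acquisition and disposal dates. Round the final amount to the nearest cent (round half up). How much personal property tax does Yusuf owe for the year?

€56,294.56

June 12 – October 13, 1995: 124 days at 2.75% → €3,507,000 × 2.75% × 124/365 = €32,764.0274
October 14 – December 31, 1995: 79 days at 3.1% → €3,507,000 × 3.1% × 79/365 = €23,530.5288
Total = €56,294.5562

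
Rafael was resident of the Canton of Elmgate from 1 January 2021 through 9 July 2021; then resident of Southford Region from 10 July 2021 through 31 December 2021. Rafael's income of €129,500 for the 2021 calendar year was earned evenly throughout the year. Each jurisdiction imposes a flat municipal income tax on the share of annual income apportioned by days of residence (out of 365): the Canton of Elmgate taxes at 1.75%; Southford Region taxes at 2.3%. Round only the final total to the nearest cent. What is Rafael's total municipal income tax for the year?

The Canton of Elmgate, 1 January – 9 July 2021: 190 days → €129,500 × 1.75% × 190/365 = €1,179.6918
Southford Region, 10 July – 31 December 2021: 175 days → €129,500 × 2.3% × 175/365 = €1,428.0479
Total = €2,607.7397

€2,607.74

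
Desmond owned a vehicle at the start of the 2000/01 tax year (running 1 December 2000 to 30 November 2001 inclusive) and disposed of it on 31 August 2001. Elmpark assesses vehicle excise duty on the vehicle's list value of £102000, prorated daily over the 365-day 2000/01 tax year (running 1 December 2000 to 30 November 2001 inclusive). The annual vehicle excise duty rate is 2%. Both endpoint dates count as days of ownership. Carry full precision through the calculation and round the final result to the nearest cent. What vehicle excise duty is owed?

£1531.40

Days held (1 December 2000 – 31 August 2001): 274 out of 365
Tax = £102000 × 2% × 274/365 = £1531.3973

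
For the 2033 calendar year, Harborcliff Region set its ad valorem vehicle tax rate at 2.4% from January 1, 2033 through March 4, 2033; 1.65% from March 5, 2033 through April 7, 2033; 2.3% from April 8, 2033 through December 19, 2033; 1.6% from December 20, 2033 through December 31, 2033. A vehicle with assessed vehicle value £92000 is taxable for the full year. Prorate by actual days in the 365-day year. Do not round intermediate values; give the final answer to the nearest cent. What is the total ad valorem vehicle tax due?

January 1 – March 4, 2033: 63 days at 2.4% → £92000 × 2.4% × 63/365 = £381.1068
March 5 – April 7, 2033: 34 days at 1.65% → £92000 × 1.65% × 34/365 = £141.4027
April 8 – December 19, 2033: 256 days at 2.3% → £92000 × 2.3% × 256/365 = £1484.0986
December 20 – December 31, 2033: 12 days at 1.6% → £92000 × 1.6% × 12/365 = £48.3945
Total = £2055.0027

£2055.00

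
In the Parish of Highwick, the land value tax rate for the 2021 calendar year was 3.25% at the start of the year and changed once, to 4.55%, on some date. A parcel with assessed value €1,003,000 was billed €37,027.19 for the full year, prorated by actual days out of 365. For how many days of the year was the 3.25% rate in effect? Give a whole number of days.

Let d = days at the first rate; then 365 − d days at the second rate.
€1,003,000 × [3.25%·d + 4.55%·(365−d)] / 365 = €37,027.19
Solving gives d = 241, so the new rate took effect on August 30, 2021.

241 days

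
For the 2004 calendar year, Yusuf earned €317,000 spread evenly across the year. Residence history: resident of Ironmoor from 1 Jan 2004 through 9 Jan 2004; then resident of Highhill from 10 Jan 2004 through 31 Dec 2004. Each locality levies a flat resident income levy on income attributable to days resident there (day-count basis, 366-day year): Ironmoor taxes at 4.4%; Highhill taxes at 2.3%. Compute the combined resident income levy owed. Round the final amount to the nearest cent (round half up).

€7,454.70

Ironmoor, 1 Jan – 9 Jan 2004: 9 days → €317,000 × 4.4% × 9/366 = €342.9836
Highhill, 10 Jan – 31 Dec 2004: 357 days → €317,000 × 2.3% × 357/366 = €7,111.7131
Total = €7,454.6967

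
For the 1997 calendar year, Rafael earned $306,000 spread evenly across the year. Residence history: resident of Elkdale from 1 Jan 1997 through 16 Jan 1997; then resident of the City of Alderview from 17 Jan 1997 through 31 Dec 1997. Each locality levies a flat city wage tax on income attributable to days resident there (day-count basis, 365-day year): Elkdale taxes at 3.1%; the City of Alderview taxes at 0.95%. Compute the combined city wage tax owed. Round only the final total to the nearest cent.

Elkdale, 1 Jan – 16 Jan 1997: 16 days → $306,000 × 3.1% × 16/365 = $415.8247
The City of Alderview, 17 Jan – 31 Dec 1997: 349 days → $306,000 × 0.95% × 349/365 = $2,779.5699
Total = $3,195.3945

$3,195.39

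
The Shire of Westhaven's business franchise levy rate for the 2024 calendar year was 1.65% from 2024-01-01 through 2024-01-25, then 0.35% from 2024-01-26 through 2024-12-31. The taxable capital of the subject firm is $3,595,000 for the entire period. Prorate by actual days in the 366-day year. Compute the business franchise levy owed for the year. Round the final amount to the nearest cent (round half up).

2024-01-01 to 2024-01-25: 25 days at 1.65% → $3,595,000 × 1.65% × 25/366 = $4,051.7418
2024-01-26 to 2024-12-31: 341 days at 0.35% → $3,595,000 × 0.35% × 341/366 = $11,723.0396
Total = $15,774.7814

$15,774.78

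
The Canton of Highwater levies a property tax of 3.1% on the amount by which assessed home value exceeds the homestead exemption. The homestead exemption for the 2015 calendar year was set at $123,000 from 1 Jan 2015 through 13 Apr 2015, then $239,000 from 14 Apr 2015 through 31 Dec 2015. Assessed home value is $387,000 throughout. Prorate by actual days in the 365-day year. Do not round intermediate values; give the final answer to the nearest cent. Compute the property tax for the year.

$5,602.76

1 Jan – 13 Apr 2015: 103 days, exemption $123,000 → ($387,000 − $123,000) × 3.1% × 103/365 = $2,309.4575
14 Apr – 31 Dec 2015: 262 days, exemption $239,000 → ($387,000 − $239,000) × 3.1% × 262/365 = $3,293.3041
Total = $5,602.7616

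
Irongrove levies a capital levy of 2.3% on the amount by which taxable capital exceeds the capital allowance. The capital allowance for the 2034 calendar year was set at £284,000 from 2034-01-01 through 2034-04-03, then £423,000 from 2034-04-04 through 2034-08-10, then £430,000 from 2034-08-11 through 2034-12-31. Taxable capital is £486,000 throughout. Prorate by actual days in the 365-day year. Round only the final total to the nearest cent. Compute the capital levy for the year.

2034-01-01 to 2034-04-03: 93 days, exemption £284,000 → (£486,000 − £284,000) × 2.3% × 93/365 = £1,183.7753
2034-04-04 to 2034-08-10: 129 days, exemption £423,000 → (£486,000 − £423,000) × 2.3% × 129/365 = £512.1123
2034-08-11 to 2034-12-31: 143 days, exemption £430,000 → (£486,000 − £430,000) × 2.3% × 143/365 = £504.6137
Total = £2,200.5014

£2,200.50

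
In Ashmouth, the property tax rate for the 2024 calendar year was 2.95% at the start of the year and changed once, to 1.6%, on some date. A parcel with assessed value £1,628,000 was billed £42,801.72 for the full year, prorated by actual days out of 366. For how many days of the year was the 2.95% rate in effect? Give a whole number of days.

Let d = days at the first rate; then 366 − d days at the second rate.
£1,628,000 × [2.95%·d + 1.6%·(366−d)] / 366 = £42,801.72
Solving gives d = 279, so the new rate took effect on 6 October 2024.

279 days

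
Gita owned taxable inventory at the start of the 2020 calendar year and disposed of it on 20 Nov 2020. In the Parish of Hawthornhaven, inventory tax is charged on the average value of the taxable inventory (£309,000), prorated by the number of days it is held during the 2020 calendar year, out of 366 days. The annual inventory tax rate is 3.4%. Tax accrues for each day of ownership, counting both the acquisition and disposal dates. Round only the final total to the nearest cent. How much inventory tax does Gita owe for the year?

Days held (1 Jan – 20 Nov 2020): 325 out of 366
Tax = £309,000 × 3.4% × 325/366 = £9,329.0984

£9,329.10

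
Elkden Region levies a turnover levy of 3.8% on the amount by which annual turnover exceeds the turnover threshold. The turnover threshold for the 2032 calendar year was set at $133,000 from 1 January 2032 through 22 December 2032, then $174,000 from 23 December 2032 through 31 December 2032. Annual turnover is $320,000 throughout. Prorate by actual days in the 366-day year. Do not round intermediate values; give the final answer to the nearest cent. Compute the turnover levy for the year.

$7,067.69

1 January – 22 December 2032: 357 days, exemption $133,000 → ($320,000 − $133,000) × 3.8% × 357/366 = $6,931.2623
23 December – 31 December 2032: 9 days, exemption $174,000 → ($320,000 − $174,000) × 3.8% × 9/366 = $136.4262
Total = $7,067.6885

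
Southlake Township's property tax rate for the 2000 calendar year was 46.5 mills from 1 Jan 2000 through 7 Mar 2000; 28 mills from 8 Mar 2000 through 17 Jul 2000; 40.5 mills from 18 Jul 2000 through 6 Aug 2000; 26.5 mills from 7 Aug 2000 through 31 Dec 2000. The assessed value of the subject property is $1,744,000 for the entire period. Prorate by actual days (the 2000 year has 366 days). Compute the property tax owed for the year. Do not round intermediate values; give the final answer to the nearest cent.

1 Jan – 7 Mar 2000: 67 days at 46.5 mills → $1,744,000 × 4.65% × 67/366 = $14,845.4426
8 Mar – 17 Jul 2000: 132 days at 28 mills → $1,744,000 × 2.8% × 132/366 = $17,611.5410
18 Jul – 6 Aug 2000: 20 days at 40.5 mills → $1,744,000 × 4.05% × 20/366 = $3,859.6721
7 Aug – 31 Dec 2000: 147 days at 26.5 mills → $1,744,000 × 2.65% × 147/366 = $18,562.1639
Total = $54,878.8197

$54,878.82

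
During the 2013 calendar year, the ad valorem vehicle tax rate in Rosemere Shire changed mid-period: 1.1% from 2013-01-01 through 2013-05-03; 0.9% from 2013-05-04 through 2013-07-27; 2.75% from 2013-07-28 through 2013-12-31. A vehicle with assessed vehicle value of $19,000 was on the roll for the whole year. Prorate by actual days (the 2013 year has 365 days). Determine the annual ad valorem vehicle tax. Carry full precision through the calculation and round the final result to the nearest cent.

2013-01-01 to 2013-05-03: 123 days at 1.1% → $19,000 × 1.1% × 123/365 = $70.4301
2013-05-04 to 2013-07-27: 85 days at 0.9% → $19,000 × 0.9% × 85/365 = $39.8219
2013-07-28 to 2013-12-31: 157 days at 2.75% → $19,000 × 2.75% × 157/365 = $224.7466
Total = $334.9986

$335.00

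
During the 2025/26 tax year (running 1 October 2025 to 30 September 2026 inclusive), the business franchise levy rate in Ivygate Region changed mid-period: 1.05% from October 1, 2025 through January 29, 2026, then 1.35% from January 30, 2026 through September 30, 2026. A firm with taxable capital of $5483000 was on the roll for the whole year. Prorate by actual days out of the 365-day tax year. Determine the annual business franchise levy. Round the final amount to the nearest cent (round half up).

$68567.54

October 1, 2025 – January 29, 2026: 121 days at 1.05% → $5483000 × 1.05% × 121/365 = $19085.3466
January 30 – September 30, 2026: 244 days at 1.35% → $5483000 × 1.35% × 244/365 = $49482.1973
Total = $68567.5438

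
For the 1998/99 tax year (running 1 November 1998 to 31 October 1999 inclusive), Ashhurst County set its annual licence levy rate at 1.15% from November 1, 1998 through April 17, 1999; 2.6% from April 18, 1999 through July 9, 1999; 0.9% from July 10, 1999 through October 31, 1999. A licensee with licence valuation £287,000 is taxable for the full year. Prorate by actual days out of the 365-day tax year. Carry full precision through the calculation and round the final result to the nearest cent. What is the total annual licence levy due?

£4,022.72

November 1, 1998 – April 17, 1999: 168 days at 1.15% → £287,000 × 1.15% × 168/365 = £1,519.1342
April 18 – July 9, 1999: 83 days at 2.6% → £287,000 × 2.6% × 83/365 = £1,696.8384
July 10 – October 31, 1999: 114 days at 0.9% → £287,000 × 0.9% × 114/365 = £806.7452
Total = £4,022.7178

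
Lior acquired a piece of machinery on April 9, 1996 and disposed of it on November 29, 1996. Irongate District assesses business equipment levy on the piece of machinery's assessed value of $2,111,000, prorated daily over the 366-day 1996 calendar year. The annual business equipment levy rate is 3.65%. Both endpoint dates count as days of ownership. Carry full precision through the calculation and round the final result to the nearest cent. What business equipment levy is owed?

Days held (April 9 – November 29, 1996): 235 out of 366
Tax = $2,111,000 × 3.65% × 235/366 = $49,472.9577

$49,472.96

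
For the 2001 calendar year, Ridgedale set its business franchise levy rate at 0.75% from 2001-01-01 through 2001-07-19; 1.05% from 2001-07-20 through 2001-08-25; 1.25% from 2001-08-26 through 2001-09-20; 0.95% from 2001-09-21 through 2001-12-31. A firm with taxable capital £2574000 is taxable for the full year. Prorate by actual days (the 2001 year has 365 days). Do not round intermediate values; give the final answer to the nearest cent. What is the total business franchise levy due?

2001-01-01 to 2001-07-19: 200 days at 0.75% → £2574000 × 0.75% × 200/365 = £10578.0822
2001-07-20 to 2001-08-25: 37 days at 1.05% → £2574000 × 1.05% × 37/365 = £2739.7233
2001-08-26 to 2001-09-20: 26 days at 1.25% → £2574000 × 1.25% × 26/365 = £2291.9178
2001-09-21 to 2001-12-31: 102 days at 0.95% → £2574000 × 0.95% × 102/365 = £6833.4411
Total = £22443.1644

£22443.16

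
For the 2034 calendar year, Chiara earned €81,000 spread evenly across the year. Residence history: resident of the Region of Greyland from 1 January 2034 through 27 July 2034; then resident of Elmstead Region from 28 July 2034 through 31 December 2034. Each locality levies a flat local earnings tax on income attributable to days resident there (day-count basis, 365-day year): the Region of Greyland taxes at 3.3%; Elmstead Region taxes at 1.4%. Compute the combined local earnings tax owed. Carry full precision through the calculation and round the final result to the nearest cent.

€2,011.02

The Region of Greyland, 1 January – 27 July 2034: 208 days → €81,000 × 3.3% × 208/365 = €1,523.2438
Elmstead Region, 28 July – 31 December 2034: 157 days → €81,000 × 1.4% × 157/365 = €487.7753
Total = €2,011.0192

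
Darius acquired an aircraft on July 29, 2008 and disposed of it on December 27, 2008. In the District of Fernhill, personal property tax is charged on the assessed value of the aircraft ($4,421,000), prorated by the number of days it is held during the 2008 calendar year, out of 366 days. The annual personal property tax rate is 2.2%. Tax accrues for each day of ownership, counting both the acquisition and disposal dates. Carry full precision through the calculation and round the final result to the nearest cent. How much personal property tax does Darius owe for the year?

Days held (July 29 – December 27, 2008): 152 out of 366
Tax = $4,421,000 × 2.2% × 152/366 = $40,392.9617

$40,392.96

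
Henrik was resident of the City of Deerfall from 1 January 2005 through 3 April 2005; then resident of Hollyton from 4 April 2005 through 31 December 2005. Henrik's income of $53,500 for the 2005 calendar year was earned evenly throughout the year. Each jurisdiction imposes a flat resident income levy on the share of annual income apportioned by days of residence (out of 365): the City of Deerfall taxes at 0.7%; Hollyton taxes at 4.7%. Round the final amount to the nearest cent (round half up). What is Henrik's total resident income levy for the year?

The City of Deerfall, 1 January – 3 April 2005: 93 days → $53,500 × 0.7% × 93/365 = $95.4205
Hollyton, 4 April – 31 December 2005: 272 days → $53,500 × 4.7% × 272/365 = $1,873.8192
Total = $1,969.2397

$1,969.24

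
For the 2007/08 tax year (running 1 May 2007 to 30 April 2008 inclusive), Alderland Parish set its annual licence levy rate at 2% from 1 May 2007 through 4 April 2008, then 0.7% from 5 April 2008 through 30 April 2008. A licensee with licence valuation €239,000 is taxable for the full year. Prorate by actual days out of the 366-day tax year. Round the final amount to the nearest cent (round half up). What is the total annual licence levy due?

1 May 2007 – 4 April 2008: 340 days at 2% → €239,000 × 2% × 340/366 = €4,440.4372
5 April – 30 April 2008: 26 days at 0.7% → €239,000 × 0.7% × 26/366 = €118.8470
Total = €4,559.2842

€4,559.28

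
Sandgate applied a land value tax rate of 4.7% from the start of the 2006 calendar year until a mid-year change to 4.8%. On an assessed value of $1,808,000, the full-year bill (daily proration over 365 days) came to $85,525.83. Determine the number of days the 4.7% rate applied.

Let d = days at the first rate; then 365 − d days at the second rate.
$1,808,000 × [4.7%·d + 4.8%·(365−d)] / 365 = $85,525.83
Solving gives d = 254, so the new rate took effect on 12 September 2006.

254 days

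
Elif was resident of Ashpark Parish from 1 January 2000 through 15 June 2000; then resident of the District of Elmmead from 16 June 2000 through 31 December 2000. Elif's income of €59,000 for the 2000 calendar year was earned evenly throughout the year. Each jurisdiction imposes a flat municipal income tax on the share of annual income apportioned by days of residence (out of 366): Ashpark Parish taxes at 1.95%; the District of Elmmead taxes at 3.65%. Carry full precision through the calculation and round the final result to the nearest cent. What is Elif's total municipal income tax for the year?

Ashpark Parish, 1 January – 15 June 2000: 167 days → €59,000 × 1.95% × 167/366 = €524.9549
The District of Elmmead, 16 June – 31 December 2000: 199 days → €59,000 × 3.65% × 199/366 = €1,170.8921
Total = €1,695.8470

€1,695.85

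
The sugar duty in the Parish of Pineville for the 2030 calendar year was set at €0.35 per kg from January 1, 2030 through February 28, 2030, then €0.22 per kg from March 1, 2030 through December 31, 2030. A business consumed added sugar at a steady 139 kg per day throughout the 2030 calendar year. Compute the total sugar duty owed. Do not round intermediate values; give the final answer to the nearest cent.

January 1 – February 28, 2030: 59 days × 139 kg/day = 8,201 kg at €0.35/kg → €2870.35
March 1 – December 31, 2030: 306 days × 139 kg/day = 42,534 kg at €0.22/kg → €9357.48

€12227.83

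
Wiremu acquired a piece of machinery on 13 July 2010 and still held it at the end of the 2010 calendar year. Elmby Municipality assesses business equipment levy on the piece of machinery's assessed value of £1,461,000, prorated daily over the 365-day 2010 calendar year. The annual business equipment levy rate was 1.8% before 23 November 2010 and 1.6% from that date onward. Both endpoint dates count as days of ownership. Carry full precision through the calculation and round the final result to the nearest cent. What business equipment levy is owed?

£12,080.27

13 July – 22 November 2010: 133 days at 1.8% → £1,461,000 × 1.8% × 133/365 = £9,582.5589
23 November – 31 December 2010: 39 days at 1.6% → £1,461,000 × 1.6% × 39/365 = £2,497.7096
Total = £12,080.2685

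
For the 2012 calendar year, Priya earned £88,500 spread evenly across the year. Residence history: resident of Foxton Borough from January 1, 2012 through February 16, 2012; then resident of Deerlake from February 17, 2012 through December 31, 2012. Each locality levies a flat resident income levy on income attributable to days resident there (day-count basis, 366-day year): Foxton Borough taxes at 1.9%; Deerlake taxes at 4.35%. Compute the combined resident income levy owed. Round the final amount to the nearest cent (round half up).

£3,571.31

Foxton Borough, January 1 – February 16, 2012: 47 days → £88,500 × 1.9% × 47/366 = £215.9303
Deerlake, February 17 – December 31, 2012: 319 days → £88,500 × 4.35% × 319/366 = £3,355.3832
Total = £3,571.3135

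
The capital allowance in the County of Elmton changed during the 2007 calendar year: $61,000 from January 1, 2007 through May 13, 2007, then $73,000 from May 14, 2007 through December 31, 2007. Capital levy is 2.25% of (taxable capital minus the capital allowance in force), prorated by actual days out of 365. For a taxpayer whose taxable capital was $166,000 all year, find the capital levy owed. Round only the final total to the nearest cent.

January 1 – May 13, 2007: 133 days, exemption $61,000 → ($166,000 − $61,000) × 2.25% × 133/365 = $860.8562
May 14 – December 31, 2007: 232 days, exemption $73,000 → ($166,000 − $73,000) × 2.25% × 232/365 = $1,330.0274
Total = $2,190.8836

$2,190.88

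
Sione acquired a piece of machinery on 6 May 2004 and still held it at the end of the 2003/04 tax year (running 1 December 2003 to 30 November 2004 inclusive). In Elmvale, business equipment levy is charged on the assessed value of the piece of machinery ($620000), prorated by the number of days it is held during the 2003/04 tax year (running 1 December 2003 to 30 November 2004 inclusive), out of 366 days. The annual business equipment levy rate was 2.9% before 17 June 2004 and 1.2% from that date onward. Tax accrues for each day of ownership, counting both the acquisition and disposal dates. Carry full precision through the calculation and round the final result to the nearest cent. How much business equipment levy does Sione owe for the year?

$5458.03

6 May – 16 June 2004: 42 days at 2.9% → $620000 × 2.9% × 42/366 = $2063.2787
17 June – 30 November 2004: 167 days at 1.2% → $620000 × 1.2% × 167/366 = $3394.7541
Total = $5458.0328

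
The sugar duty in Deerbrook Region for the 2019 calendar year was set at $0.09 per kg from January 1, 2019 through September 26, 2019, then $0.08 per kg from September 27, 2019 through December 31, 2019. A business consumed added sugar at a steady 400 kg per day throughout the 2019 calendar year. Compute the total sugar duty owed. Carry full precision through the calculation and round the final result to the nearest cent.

January 1 – September 26, 2019: 269 days × 400 kg/day = 107,600 kg at $0.09/kg → $9684.00
September 27 – December 31, 2019: 96 days × 400 kg/day = 38,400 kg at $0.08/kg → $3072.00

$12756.00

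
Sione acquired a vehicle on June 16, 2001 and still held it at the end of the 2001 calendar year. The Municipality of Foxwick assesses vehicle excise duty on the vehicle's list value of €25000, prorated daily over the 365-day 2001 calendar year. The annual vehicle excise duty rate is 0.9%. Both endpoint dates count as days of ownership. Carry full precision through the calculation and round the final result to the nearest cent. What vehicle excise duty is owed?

Days held (June 16 – December 31, 2001): 199 out of 365
Tax = €25000 × 0.9% × 199/365 = €122.6712

€122.67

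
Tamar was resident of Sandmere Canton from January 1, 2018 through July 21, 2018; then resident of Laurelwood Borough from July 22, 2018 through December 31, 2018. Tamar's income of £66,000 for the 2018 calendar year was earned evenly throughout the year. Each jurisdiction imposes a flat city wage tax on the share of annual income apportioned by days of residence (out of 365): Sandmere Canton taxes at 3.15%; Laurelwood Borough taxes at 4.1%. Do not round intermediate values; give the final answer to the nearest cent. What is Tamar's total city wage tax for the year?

£2,359.00

Sandmere Canton, January 1 – July 21, 2018: 202 days → £66,000 × 3.15% × 202/365 = £1,150.5699
Laurelwood Borough, July 22 – December 31, 2018: 163 days → £66,000 × 4.1% × 163/365 = £1,208.4329
Total = £2,359.0027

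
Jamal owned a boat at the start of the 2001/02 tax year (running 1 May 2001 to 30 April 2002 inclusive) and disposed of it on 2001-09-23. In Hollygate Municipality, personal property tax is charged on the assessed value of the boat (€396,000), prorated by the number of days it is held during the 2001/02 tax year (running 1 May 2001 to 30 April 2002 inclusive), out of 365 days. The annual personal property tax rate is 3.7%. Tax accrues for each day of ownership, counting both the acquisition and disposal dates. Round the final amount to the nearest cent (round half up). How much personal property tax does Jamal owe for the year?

€5,860.80

Days held (2001-05-01 to 2001-09-23): 146 out of 365
Tax = €396,000 × 3.7% × 146/365 = €5,860.8000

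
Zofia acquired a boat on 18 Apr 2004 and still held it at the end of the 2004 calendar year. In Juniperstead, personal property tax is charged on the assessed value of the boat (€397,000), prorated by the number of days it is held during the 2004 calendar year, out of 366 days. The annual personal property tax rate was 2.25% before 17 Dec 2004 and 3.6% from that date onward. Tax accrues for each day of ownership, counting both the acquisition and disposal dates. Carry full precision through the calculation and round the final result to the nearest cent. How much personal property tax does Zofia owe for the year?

€6,516.33

18 Apr – 16 Dec 2004: 243 days at 2.25% → €397,000 × 2.25% × 243/366 = €5,930.5943
17 Dec – 31 Dec 2004: 15 days at 3.6% → €397,000 × 3.6% × 15/366 = €585.7377
Total = €6,516.3320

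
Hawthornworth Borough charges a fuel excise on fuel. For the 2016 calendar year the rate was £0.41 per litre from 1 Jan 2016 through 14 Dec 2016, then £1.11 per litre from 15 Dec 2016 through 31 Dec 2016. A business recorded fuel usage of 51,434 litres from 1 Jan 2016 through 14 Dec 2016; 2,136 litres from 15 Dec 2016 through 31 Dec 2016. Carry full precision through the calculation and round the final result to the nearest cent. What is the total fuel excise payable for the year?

1 Jan – 14 Dec 2016: 51,434 litres at £0.41/litre → £21087.94
15 Dec – 31 Dec 2016: 2,136 litres at £1.11/litre → £2370.96

£23458.90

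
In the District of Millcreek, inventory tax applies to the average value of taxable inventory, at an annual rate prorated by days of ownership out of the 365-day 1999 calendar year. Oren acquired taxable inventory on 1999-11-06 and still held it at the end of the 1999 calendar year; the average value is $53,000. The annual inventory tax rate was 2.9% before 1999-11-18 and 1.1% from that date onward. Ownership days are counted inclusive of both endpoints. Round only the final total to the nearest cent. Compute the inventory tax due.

$120.81

1999-11-06 to 1999-11-17: 12 days at 2.9% → $53,000 × 2.9% × 12/365 = $50.5315
1999-11-18 to 1999-12-31: 44 days at 1.1% → $53,000 × 1.1% × 44/365 = $70.2795
Total = $120.8110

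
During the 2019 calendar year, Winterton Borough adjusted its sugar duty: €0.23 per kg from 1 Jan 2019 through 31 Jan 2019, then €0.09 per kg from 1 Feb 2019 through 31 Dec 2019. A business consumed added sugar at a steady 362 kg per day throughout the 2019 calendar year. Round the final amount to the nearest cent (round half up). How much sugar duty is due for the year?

1 Jan – 31 Jan 2019: 31 days × 362 kg/day = 11,222 kg at €0.23/kg → €2,581.06
1 Feb – 31 Dec 2019: 334 days × 362 kg/day = 120,908 kg at €0.09/kg → €10,881.72

€13,462.78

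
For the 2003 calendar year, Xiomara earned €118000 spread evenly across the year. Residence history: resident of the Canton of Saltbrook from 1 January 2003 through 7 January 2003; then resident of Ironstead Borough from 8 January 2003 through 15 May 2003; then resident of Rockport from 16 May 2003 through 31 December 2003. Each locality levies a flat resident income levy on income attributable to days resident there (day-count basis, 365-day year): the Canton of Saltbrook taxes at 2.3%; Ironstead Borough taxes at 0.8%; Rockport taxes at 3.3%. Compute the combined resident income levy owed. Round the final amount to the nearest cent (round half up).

€2836.85

The Canton of Saltbrook, 1 January – 7 January 2003: 7 days → €118000 × 2.3% × 7/365 = €52.0493
Ironstead Borough, 8 January – 15 May 2003: 128 days → €118000 × 0.8% × 128/365 = €331.0466
Rockport, 16 May – 31 December 2003: 230 days → €118000 × 3.3% × 230/365 = €2453.7534
Total = €2836.8493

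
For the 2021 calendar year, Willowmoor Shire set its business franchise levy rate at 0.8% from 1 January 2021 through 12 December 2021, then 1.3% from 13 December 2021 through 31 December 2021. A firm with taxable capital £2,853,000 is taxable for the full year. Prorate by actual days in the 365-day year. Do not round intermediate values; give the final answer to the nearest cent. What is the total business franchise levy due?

£23,566.56

1 January – 12 December 2021: 346 days at 0.8% → £2,853,000 × 0.8% × 346/365 = £21,635.9014
13 December – 31 December 2021: 19 days at 1.3% → £2,853,000 × 1.3% × 19/365 = £1,930.6603
Total = £23,566.5616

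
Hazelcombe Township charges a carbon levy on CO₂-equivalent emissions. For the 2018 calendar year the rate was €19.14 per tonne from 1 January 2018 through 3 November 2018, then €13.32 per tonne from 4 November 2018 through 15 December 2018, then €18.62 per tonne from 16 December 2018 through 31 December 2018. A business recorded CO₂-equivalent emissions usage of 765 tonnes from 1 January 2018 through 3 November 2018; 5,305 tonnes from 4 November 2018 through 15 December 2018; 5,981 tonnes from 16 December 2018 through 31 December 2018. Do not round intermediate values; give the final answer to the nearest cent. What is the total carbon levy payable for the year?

€196,670.92

1 January – 3 November 2018: 765 tonnes at €19.14/tonne → €14,642.10
4 November – 15 December 2018: 5,305 tonnes at €13.32/tonne → €70,662.60
16 December – 31 December 2018: 5,981 tonnes at €18.62/tonne → €111,366.22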